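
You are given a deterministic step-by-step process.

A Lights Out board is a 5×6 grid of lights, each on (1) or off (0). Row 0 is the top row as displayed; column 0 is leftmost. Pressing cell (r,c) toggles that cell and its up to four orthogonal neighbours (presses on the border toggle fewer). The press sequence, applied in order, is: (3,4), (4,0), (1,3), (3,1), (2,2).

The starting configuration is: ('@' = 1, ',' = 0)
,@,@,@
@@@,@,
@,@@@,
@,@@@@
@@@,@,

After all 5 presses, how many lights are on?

step 0: ,@,@,@
@@@,@,
@,@@@,
@,@@@@
@@@,@,
step 1: ,@,@,@
@@@,@,
@,@@,,
@,@,,,
@@@,,,
step 2: ,@,@,@
@@@,@,
@,@@,,
,,@,,,
,,@,,,
step 3: ,@,,,@
@@,@,,
@,@,,,
,,@,,,
,,@,,,
step 4: ,@,,,@
@@,@,,
@@@,,,
@@,,,,
,@@,,,
step 5: ,@,,,@
@@@@,,
@,,@,,
@@@,,,
,@@,,,

13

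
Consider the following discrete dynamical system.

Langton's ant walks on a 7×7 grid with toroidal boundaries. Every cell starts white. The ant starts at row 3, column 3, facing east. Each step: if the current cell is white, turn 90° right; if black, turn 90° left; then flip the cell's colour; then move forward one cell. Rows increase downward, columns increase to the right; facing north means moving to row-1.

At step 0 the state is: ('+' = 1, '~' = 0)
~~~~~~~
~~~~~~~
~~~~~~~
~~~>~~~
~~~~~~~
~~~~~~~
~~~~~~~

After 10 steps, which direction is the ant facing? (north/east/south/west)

west

gen 0: ~~~~~~~
~~~~~~~
~~~~~~~
~~~>~~~
~~~~~~~
~~~~~~~
~~~~~~~
gen 1: ~~~~~~~
~~~~~~~
~~~~~~~
~~~+~~~
~~~v~~~
~~~~~~~
~~~~~~~
gen 2: ~~~~~~~
~~~~~~~
~~~~~~~
~~~+~~~
~~<+~~~
~~~~~~~
~~~~~~~
gen 3: ~~~~~~~
~~~~~~~
~~~~~~~
~~^+~~~
~~++~~~
~~~~~~~
~~~~~~~
gen 4: ~~~~~~~
~~~~~~~
~~~~~~~
~~+>~~~
~~++~~~
~~~~~~~
~~~~~~~
gen 5: ~~~~~~~
~~~~~~~
~~~^~~~
~~+~~~~
~~++~~~
~~~~~~~
~~~~~~~
gen 6: ~~~~~~~
~~~~~~~
~~~+>~~
~~+~~~~
~~++~~~
~~~~~~~
~~~~~~~
gen 7: ~~~~~~~
~~~~~~~
~~~++~~
~~+~v~~
~~++~~~
~~~~~~~
~~~~~~~
gen 8: ~~~~~~~
~~~~~~~
~~~++~~
~~+<+~~
~~++~~~
~~~~~~~
~~~~~~~
gen 9: ~~~~~~~
~~~~~~~
~~~^+~~
~~+++~~
~~++~~~
~~~~~~~
~~~~~~~
gen 10: ~~~~~~~
~~~~~~~
~~<~+~~
~~+++~~
~~++~~~
~~~~~~~
~~~~~~~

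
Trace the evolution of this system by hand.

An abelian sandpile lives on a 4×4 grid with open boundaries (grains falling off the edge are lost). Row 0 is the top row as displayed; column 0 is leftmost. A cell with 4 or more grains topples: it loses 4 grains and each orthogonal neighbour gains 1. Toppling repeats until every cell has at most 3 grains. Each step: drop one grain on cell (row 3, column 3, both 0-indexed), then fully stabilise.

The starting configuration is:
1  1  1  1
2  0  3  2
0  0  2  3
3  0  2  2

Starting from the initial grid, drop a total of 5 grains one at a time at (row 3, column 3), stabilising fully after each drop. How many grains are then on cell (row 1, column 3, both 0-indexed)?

[0] 1  1  1  1
2  0  3  2
0  0  2  3
3  0  2  2
[1] 1  1  1  1
2  0  3  2
0  0  2  3
3  0  2  3
[2] 1  1  1  1
2  0  3  3
0  0  3  0
3  0  3  1
[3] 1  1  1  1
2  0  3  3
0  0  3  0
3  0  3  2
[4] 1  1  1  1
2  0  3  3
0  0  3  0
3  0  3  3
[5] 1  1  2  2
2  1  1  0
0  1  1  3
3  1  1  1

0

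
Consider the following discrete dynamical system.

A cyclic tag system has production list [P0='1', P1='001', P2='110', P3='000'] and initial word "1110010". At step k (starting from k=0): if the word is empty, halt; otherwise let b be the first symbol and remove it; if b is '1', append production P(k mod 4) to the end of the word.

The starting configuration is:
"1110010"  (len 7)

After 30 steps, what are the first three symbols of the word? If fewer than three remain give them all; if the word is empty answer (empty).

k=0  "1110010"  (len 7)
k=1  "1100101"  (len 7)
k=2  "100101001"  (len 9)
k=3  "00101001110"  (len 11)
k=4  "0101001110"  (len 10)
k=5  "101001110"  (len 9)
k=6  "01001110001"  (len 11)
k=7  "1001110001"  (len 10)
k=8  "001110001000"  (len 12)
k=9  "01110001000"  (len 11)
k=10  "1110001000"  (len 10)
k=11  "110001000110"  (len 12)
k=12  "10001000110000"  (len 14)
k=13  "00010001100001"  (len 14)
k=14  "0010001100001"  (len 13)
k=15  "010001100001"  (len 12)
k=16  "10001100001"  (len 11)
k=17  "00011000011"  (len 11)
k=18  "0011000011"  (len 10)
k=19  "011000011"  (len 9)
k=20  "11000011"  (len 8)
k=21  "10000111"  (len 8)
k=22  "0000111001"  (len 10)
k=23  "000111001"  (len 9)
k=24  "00111001"  (len 8)
k=25  "0111001"  (len 7)
k=26  "111001"  (len 6)
k=27  "11001110"  (len 8)
k=28  "1001110000"  (len 10)
k=29  "0011100001"  (len 10)
k=30  "011100001"  (len 9)

011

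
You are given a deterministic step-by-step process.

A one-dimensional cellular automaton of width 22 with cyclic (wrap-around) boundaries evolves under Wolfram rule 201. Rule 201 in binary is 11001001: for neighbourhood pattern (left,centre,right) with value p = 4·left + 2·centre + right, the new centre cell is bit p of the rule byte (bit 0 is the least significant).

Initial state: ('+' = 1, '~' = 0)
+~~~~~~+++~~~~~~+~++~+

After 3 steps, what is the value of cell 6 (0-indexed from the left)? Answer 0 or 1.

0

[0] +~~~~~~+++~~~~~~+~++~+
[1] +~++++~+++~++++~~~++~+
[2] +~++++~+++~++++~+~++~+
[3] +~++++~+++~++++~~~++~+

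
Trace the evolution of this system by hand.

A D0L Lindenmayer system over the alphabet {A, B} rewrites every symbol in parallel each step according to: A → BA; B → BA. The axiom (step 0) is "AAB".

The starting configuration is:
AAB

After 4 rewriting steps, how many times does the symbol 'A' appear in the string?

k=0  AAB
k=1  BABABA
k=2  BABABABABABA
k=3  BABABABABABABABABABABABA
k=4  BABABABABABABABABABABABABABABABABABABABABABABABA

24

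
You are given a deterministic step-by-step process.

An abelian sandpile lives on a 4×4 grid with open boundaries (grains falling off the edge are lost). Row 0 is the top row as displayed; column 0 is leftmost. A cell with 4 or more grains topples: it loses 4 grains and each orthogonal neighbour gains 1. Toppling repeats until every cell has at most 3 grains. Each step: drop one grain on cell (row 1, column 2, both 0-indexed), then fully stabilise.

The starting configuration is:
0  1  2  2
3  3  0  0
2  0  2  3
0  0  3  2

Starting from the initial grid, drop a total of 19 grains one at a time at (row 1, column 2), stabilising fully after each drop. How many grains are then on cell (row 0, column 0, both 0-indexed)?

[0] 0  1  2  2
3  3  0  0
2  0  2  3
0  0  3  2
[1] 0  1  2  2
3  3  1  0
2  0  2  3
0  0  3  2
[2] 0  1  2  2
3  3  2  0
2  0  2  3
0  0  3  2
[3] 0  1  2  2
3  3  3  0
2  0  2  3
0  0  3  2
[4] 1  2  3  2
0  1  1  1
3  1  3  3
0  0  3  2
[5] 1  2  3  2
0  1  2  1
3  1  3  3
0  0  3  2
[6] 1  2  3  2
0  1  3  1
3  1  3  3
0  0  3  2
[7] 1  3  0  3
0  2  2  3
3  2  2  1
0  1  1  0
[8] 1  3  0  3
0  2  3  3
3  2  2  1
0  1  1  0
[9] 1  3  2  0
0  3  1  1
3  2  3  2
0  1  1  0
[10] 1  3  2  0
0  3  2  1
3  2  3  2
0  1  1  0
[11] 1  3  2  0
0  3  3  1
3  2  3  2
0  1  1  0
[12] 2  1  0  1
2  2  3  2
0  1  1  3
1  2  2  0
[13] 2  1  1  1
2  3  0  3
0  1  2  3
1  2  2  0
[14] 2  1  1  1
2  3  1  3
0  1  2  3
1  2  2  0
[15] 2  1  1  1
2  3  2  3
0  1  2  3
1  2  2  0
[16] 2  1  1  1
2  3  3  3
0  1  2  3
1  2  2  0
[17] 2  2  2  2
3  0  3  1
0  3  0  1
1  2  3  1
[18] 2  2  3  2
3  1  0  2
0  3  1  1
1  2  3  1
[19] 2  2  3  2
3  1  1  2
0  3  1  1
1  2  3  1

2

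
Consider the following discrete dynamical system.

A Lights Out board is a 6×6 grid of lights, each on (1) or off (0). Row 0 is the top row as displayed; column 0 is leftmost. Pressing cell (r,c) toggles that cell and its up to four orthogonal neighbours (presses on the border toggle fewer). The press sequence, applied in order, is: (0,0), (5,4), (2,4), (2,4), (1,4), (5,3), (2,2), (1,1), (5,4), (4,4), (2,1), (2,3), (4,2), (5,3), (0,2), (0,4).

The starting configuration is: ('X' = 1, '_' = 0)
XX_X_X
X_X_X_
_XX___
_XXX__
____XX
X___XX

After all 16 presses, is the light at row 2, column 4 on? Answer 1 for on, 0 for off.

0

gen 0: XX_X_X
X_X_X_
_XX___
_XXX__
____XX
X___XX
gen 1: ___X_X
__X_X_
_XX___
_XXX__
____XX
X___XX
gen 2: ___X_X
__X_X_
_XX___
_XXX__
_____X
X__X__
gen 3: ___X_X
__X___
_XXXXX
_XXXX_
_____X
X__X__
gen 4: ___X_X
__X_X_
_XX___
_XXX__
_____X
X__X__
gen 5: ___XXX
__XX_X
_XX_X_
_XXX__
_____X
X__X__
gen 6: ___XXX
__XX_X
_XX_X_
_XXX__
___X_X
X_X_X_
gen 7: ___XXX
___X_X
___XX_
_X_X__
___X_X
X_X_X_
gen 8: _X_XXX
XXXX_X
_X_XX_
_X_X__
___X_X
X_X_X_
gen 9: _X_XXX
XXXX_X
_X_XX_
_X_X__
___XXX
X_XX_X
gen 10: _X_XXX
XXXX_X
_X_XX_
_X_XX_
______
X_XXXX
gen 11: _X_XXX
X_XX_X
X_XXX_
___XX_
______
X_XXXX
gen 12: _X_XXX
X_X__X
X_____
____X_
______
X_XXXX
gen 13: _X_XXX
X_X__X
X_____
__X_X_
_XXX__
X__XXX
gen 14: _X_XXX
X_X__X
X_____
__X_X_
_XX___
X_X__X
gen 15: __X_XX
X____X
X_____
__X_X_
_XX___
X_X__X
gen 16: __XX__
X___XX
X_____
__X_X_
_XX___
X_X__X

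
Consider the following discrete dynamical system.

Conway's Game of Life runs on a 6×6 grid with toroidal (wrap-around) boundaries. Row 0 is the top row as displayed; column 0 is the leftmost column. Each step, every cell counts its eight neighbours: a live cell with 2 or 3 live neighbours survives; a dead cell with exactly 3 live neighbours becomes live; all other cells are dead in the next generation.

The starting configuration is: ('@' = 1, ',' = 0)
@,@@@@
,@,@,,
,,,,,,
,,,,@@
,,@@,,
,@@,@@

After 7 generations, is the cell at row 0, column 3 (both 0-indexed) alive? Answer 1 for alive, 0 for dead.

0

[0] @,@@@@
,@,@,,
,,,,,,
,,,,@@
,,@@,,
,@@,@@
[1] ,,,,,,
@@,@,@
,,,,@,
,,,@@,
@@@,,,
,,,,,,
[2] @,,,,,
@,,,@@
@,@,,,
,@@@@@
,@@@,,
,@,,,,
[3] @@,,,,
@,,,,,
,,@,,,
,,,,@@
,,,,,,
@@,,,,
[4] ,,,,,@
@,,,,,
,,,,,@
,,,,,,
@,,,,@
@@,,,,
[5] ,@,,,@
@,,,,@
,,,,,,
@,,,,@
@@,,,@
,@,,,,
[6] ,@,,,@
@,,,,@
,,,,,,
,@,,,@
,@,,,@
,@@,,@
[7] ,@@,@@
@,,,,@
,,,,,@
,,,,,,
,@,,@@
,@@,@@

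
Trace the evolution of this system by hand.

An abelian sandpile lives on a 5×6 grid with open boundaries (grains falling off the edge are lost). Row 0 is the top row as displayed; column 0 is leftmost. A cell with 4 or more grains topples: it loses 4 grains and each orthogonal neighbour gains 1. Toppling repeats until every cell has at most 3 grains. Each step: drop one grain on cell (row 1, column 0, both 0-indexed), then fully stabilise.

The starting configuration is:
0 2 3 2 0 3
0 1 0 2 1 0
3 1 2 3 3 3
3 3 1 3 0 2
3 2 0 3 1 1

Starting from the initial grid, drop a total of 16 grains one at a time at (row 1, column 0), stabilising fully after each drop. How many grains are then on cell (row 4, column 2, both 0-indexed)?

gen 0: 0 2 3 2 0 3
0 1 0 2 1 0
3 1 2 3 3 3
3 3 1 3 0 2
3 2 0 3 1 1
gen 1: 0 2 3 2 0 3
1 1 0 2 1 0
3 1 2 3 3 3
3 3 1 3 0 2
3 2 0 3 1 1
gen 2: 0 2 3 2 0 3
2 1 0 2 1 0
3 1 2 3 3 3
3 3 1 3 0 2
3 2 0 3 1 1
gen 3: 0 2 3 2 0 3
3 1 0 2 1 0
3 1 2 3 3 3
3 3 1 3 0 2
3 2 0 3 1 1
gen 4: 1 2 3 2 0 3
1 2 0 2 1 0
1 3 2 3 3 3
2 1 2 3 0 2
1 0 1 3 1 1
gen 5: 1 2 3 2 0 3
2 2 0 2 1 0
1 3 2 3 3 3
2 1 2 3 0 2
1 0 1 3 1 1
gen 6: 1 2 3 2 0 3
3 2 0 2 1 0
1 3 2 3 3 3
2 1 2 3 0 2
1 0 1 3 1 1
gen 7: 2 2 3 2 0 3
0 3 0 2 1 0
2 3 2 3 3 3
2 1 2 3 0 2
1 0 1 3 1 1
gen 8: 2 2 3 2 0 3
1 3 0 2 1 0
2 3 2 3 3 3
2 1 2 3 0 2
1 0 1 3 1 1
gen 9: 2 2 3 2 0 3
2 3 0 2 1 0
2 3 2 3 3 3
2 1 2 3 0 2
1 0 1 3 1 1
gen 10: 2 2 3 2 0 3
3 3 0 2 1 0
2 3 2 3 3 3
2 1 2 3 0 2
1 0 1 3 1 1
gen 11: 3 3 3 2 0 3
2 1 1 2 1 0
0 1 3 3 3 3
3 2 2 3 0 2
1 0 1 3 1 1
gen 12: 3 3 3 2 0 3
3 1 1 2 1 0
0 1 3 3 3 3
3 2 2 3 0 2
1 0 1 3 1 1
gen 13: 1 1 0 3 0 3
1 3 2 2 1 0
1 1 3 3 3 3
3 2 2 3 0 2
1 0 1 3 1 1
gen 14: 1 1 0 3 0 3
2 3 2 2 1 0
1 1 3 3 3 3
3 2 2 3 0 2
1 0 1 3 1 1
gen 15: 1 1 0 3 0 3
3 3 2 2 1 0
1 1 3 3 3 3
3 2 2 3 0 2
1 0 1 3 1 1
gen 16: 2 2 0 3 0 3
1 0 3 2 1 0
2 2 3 3 3 3
3 2 2 3 0 2
1 0 1 3 1 1

1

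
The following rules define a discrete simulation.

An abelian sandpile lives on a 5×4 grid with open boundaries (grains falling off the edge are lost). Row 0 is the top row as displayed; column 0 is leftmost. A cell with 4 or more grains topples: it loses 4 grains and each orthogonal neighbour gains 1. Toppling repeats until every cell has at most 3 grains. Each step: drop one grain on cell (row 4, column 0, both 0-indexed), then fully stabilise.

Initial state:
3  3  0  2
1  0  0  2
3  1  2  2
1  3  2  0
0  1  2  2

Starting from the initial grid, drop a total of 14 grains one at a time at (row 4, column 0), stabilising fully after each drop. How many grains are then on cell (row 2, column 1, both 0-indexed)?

[0] 3  3  0  2
1  0  0  2
3  1  2  2
1  3  2  0
0  1  2  2
[1] 3  3  0  2
1  0  0  2
3  1  2  2
1  3  2  0
1  1  2  2
[2] 3  3  0  2
1  0  0  2
3  1  2  2
1  3  2  0
2  1  2  2
[3] 3  3  0  2
1  0  0  2
3  1  2  2
1  3  2  0
3  1  2  2
[4] 3  3  0  2
1  0  0  2
3  1  2  2
2  3  2  0
0  2  2  2
[5] 3  3  0  2
1  0  0  2
3  1  2  2
2  3  2  0
1  2  2  2
[6] 3  3  0  2
1  0  0  2
3  1  2  2
2  3  2  0
2  2  2  2
[7] 3  3  0  2
1  0  0  2
3  1  2  2
2  3  2  0
3  2  2  2
[8] 3  3  0  2
1  0  0  2
3  1  2  2
3  3  2  0
0  3  2  2
[9] 3  3  0  2
1  0  0  2
3  1  2  2
3  3  2  0
1  3  2  2
[10] 3  3  0  2
1  0  0  2
3  1  2  2
3  3  2  0
2  3  2  2
[11] 3  3  0  2
1  0  0  2
3  1  2  2
3  3  2  0
3  3  2  2
[12] 3  3  0  2
2  0  0  2
0  3  2  2
2  1  3  0
2  1  3  2
[13] 3  3  0  2
2  0  0  2
0  3  2  2
2  1  3  0
3  1  3  2
[14] 3  3  0  2
2  0  0  2
0  3  2  2
3  1  3  0
0  2  3  2

3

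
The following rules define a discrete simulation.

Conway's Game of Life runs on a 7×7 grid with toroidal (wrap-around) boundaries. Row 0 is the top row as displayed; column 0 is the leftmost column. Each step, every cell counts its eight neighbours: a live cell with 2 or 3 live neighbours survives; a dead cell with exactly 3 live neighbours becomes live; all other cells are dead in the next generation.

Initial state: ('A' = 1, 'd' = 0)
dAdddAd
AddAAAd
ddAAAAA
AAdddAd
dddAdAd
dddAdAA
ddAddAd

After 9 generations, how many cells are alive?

13

k=0  dAdddAd
AddAAAd
ddAAAAA
AAdddAd
dddAdAd
dddAdAA
ddAddAd
k=1  dAAAdAd
AAddddd
ddAdddd
AAddddd
AdAddAd
ddAAdAA
ddAddAd
k=2  AddAAdA
AddAddd
ddAdddd
AdAdddA
AdAAAAd
ddAAdAd
dddddAd
k=3  AddAAAA
AAAAAdA
AdAAddA
AdAdAAA
AddddAd
dAAddAd
ddAddAd
k=4  ddddddd
ddddddd
ddddddd
ddAdAdd
AdAAddd
dAAdAAd
AdAdddd
k=5  ddddddd
ddddddd
ddddddd
dAAdddd
dddddAd
AdddAdA
ddAAddd
k=6  ddddddd
ddddddd
ddddddd
ddddddd
AAdddAA
dddAAAA
dddAddd
k=7  ddddddd
ddddddd
ddddddd
AdddddA
Adddddd
ddAAddd
dddAdAd
k=8  ddddddd
ddddddd
ddddddd
AdddddA
AAddddA
ddAAAdd
ddAAAdd
k=9  dddAddd
ddddddd
ddddddd
dAddddA
dAAAdAA
AdddAAd
ddAdAdd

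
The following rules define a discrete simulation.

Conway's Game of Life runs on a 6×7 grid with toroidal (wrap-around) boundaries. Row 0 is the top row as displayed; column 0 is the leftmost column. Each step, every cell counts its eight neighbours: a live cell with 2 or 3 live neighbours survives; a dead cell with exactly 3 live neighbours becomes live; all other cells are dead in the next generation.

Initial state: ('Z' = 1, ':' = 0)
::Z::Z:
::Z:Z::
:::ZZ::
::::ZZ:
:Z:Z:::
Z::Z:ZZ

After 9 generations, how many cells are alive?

8

0) ::Z::Z:
::Z:Z::
:::ZZ::
::::ZZ:
:Z:Z:::
Z::Z:ZZ
1) :ZZ::Z:
::Z:ZZ:
:::::::
::Z::Z:
Z:ZZ:::
ZZ:Z:ZZ
2) :::::::
:ZZZZZ:
:::ZZZ:
:ZZZ:::
Z::Z:Z:
:::Z:Z:
3) :::::Z:
::Z::Z:
:::::Z:
:Z:::ZZ
:Z:Z::Z
::::::Z
4) :::::ZZ
::::ZZZ
::::ZZ:
::Z:ZZZ
::Z:::Z
Z::::ZZ
5) :::::::
:::::::
:::::::
::::Z:Z
:Z:ZZ::
Z::::::
6) :::::::
:::::::
:::::::
:::ZZZ:
Z::ZZZ:
:::::::
7) :::::::
:::::::
::::Z::
:::Z:ZZ
:::Z:ZZ
::::Z::
8) :::::::
:::::::
::::ZZ:
:::Z::Z
:::Z::Z
::::ZZ:
9) :::::::
:::::::
::::ZZ:
:::Z::Z
:::Z::Z
::::ZZ:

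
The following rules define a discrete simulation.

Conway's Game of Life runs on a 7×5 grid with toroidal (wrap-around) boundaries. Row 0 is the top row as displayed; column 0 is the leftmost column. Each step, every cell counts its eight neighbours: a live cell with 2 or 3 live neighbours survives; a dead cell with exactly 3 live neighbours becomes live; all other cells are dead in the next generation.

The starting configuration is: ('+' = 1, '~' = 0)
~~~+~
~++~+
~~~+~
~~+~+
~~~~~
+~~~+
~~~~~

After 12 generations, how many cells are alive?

0) ~~~+~
~++~+
~~~+~
~~+~+
~~~~~
+~~~+
~~~~~
1) ~~++~
~~+~+
++~~+
~~~+~
+~~++
~~~~~
~~~~+
2) ~~+~+
~~+~+
+++~+
~+++~
~~~++
+~~+~
~~~+~
3) ~~+~+
~~+~+
~~~~+
~~~~~
++~~~
~~++~
~~++~
4) ~++~+
+~~~+
~~~+~
+~~~~
~++~~
~~~++
~+~~+
5) ~++~+
+++~+
+~~~~
~++~~
+++++
~+~++
~+~~+
6) ~~~~+
~~+~+
~~~++
~~~~~
~~~~~
~~~~~
~+~~+
7) ~~~~+
+~~~+
~~~++
~~~~~
~~~~~
~~~~~
+~~~~
8) ~~~~+
+~~~~
+~~++
~~~~~
~~~~~
~~~~~
~~~~~
9) ~~~~~
+~~+~
+~~~+
~~~~+
~~~~~
~~~~~
~~~~~
10) ~~~~~
+~~~~
+~~+~
+~~~+
~~~~~
~~~~~
~~~~~
11) ~~~~~
~~~~+
++~~~
+~~~+
~~~~~
~~~~~
~~~~~
12) ~~~~~
+~~~~
~+~~~
++~~+
~~~~~
~~~~~
~~~~~

5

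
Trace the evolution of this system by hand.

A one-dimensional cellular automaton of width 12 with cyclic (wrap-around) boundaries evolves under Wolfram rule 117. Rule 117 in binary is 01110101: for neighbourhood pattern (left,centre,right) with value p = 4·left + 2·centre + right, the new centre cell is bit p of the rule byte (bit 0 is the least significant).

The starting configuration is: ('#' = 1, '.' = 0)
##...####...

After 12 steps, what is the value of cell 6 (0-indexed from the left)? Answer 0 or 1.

0) ##...####...
1) .###....###.
2) ...####...##
3) ##....###..#
4) .####...##..
5) ....###..###
6) ###...##...#
7) ..###..###..
8) #...##...###
9) ###..###....
10) ..##...####.
11) #..###....##
12) ##...####...

1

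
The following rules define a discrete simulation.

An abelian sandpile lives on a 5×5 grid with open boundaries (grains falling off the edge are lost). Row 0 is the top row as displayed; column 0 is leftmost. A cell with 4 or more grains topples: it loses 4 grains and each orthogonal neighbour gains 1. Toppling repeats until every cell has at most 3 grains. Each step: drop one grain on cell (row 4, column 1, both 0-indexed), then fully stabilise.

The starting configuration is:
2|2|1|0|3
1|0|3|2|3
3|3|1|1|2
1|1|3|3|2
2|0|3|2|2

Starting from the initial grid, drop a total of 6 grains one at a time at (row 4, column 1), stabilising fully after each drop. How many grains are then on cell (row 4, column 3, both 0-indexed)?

0) 2|2|1|0|3
1|0|3|2|3
3|3|1|1|2
1|1|3|3|2
2|0|3|2|2
1) 2|2|1|0|3
1|0|3|2|3
3|3|1|1|2
1|1|3|3|2
2|1|3|2|2
2) 2|2|1|0|3
1|0|3|2|3
3|3|1|1|2
1|1|3|3|2
2|2|3|2|2
3) 2|2|1|0|3
1|0|3|2|3
3|3|1|1|2
1|1|3|3|2
2|3|3|2|2
4) 2|2|1|0|3
1|0|3|2|3
3|3|2|2|2
1|3|1|1|3
3|1|2|0|3
5) 2|2|1|0|3
1|0|3|2|3
3|3|2|2|2
1|3|1|1|3
3|2|2|0|3
6) 2|2|1|0|3
1|0|3|2|3
3|3|2|2|2
1|3|1|1|3
3|3|2|0|3

0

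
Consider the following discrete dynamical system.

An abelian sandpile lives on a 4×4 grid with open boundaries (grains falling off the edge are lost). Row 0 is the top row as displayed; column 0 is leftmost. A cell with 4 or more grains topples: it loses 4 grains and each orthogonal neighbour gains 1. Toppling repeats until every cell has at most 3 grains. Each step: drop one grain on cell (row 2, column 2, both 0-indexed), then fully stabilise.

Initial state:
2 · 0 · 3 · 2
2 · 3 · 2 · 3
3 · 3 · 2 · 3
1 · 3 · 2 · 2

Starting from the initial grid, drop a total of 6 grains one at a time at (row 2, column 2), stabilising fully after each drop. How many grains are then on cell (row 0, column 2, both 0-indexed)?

t=0: 2 · 0 · 3 · 2
2 · 3 · 2 · 3
3 · 3 · 2 · 3
1 · 3 · 2 · 2
t=1: 2 · 0 · 3 · 2
2 · 3 · 2 · 3
3 · 3 · 3 · 3
1 · 3 · 2 · 2
t=2: 3 · 2 · 1 · 0
0 · 3 · 3 · 2
2 · 0 · 1 · 3
3 · 2 · 2 · 0
t=3: 3 · 2 · 1 · 0
0 · 3 · 3 · 2
2 · 0 · 2 · 3
3 · 2 · 2 · 0
t=4: 3 · 2 · 1 · 0
0 · 3 · 3 · 2
2 · 0 · 3 · 3
3 · 2 · 2 · 0
t=5: 3 · 3 · 2 · 1
1 · 0 · 2 · 0
2 · 2 · 2 · 1
3 · 2 · 3 · 1
t=6: 3 · 3 · 2 · 1
1 · 0 · 2 · 0
2 · 2 · 3 · 1
3 · 2 · 3 · 1

2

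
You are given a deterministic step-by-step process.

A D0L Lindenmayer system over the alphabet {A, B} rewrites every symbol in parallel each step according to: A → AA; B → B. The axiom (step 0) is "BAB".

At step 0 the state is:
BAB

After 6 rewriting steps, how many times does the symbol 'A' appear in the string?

[0] BAB
[1] BAAB
[2] BAAAAB
[3] BAAAAAAAAB
[4] BAAAAAAAAAAAAAAAAB
[5] BAAAAAAAAAAAAAAAAAAAAAAAAAAAAAAAAB
[6] BAAAAAAAAAAAAAAAAAAAAAAAAAAAAAAAAAAAAAAAAAAAAAAAAAAAAAAAAAAAAAAAAB

64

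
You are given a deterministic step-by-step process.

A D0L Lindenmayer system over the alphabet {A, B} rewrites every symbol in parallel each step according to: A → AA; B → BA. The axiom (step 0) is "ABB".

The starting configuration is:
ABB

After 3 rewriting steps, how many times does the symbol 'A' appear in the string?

22

gen 0: ABB
gen 1: AABABA
gen 2: AAAABAAABAAA
gen 3: AAAAAAAABAAAAAAABAAAAAAA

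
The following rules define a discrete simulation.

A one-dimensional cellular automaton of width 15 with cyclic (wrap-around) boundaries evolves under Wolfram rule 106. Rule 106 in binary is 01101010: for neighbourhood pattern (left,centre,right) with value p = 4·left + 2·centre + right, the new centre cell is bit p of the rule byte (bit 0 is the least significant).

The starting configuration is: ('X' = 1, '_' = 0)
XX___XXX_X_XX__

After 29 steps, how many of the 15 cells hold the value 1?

t=0: XX___XXX_X_XX__
t=1: XX__XX_XX_XXX_X
t=2: _X_XXXXXXXX_XXX
t=3: X_XX______XXX_X
t=4: XXXX_____XX_XXX
t=5: ___X____XXXXX__
t=6: __X____XX___X__
t=7: _X____XXX__X___
t=8: X____XX_X_X____
t=9: ____XXXX_X____X
t=10: ___XX__XX____X_
t=11: __XXX_XXX___X__
t=12: _XX_XXX_X__X___
t=13: XXXXX_XX__X____
t=14: X___XXXX_X____X
t=15: X__XX__XX____XX
t=16: X_XXX_XXX___XX_
t=17: _XX_XXX_X__XXXX
t=18: XXXXX_XX__XX__X
t=19: ____XXXX_XXX_XX
t=20: ___XX__XXX_XXXX
t=21: __XXX_XX_XXX__X
t=22: _XX_XXXXXX_X_X_
t=23: XXXXX____XX_X__
t=24: X___X___XXXX__X
t=25: X__X___XX__X_XX
t=26: X_X___XXX_X_XX_
t=27: _X___XX_XX_XXXX
t=28: X___XXXXXXXX__X
t=29: X__XX______X_XX

6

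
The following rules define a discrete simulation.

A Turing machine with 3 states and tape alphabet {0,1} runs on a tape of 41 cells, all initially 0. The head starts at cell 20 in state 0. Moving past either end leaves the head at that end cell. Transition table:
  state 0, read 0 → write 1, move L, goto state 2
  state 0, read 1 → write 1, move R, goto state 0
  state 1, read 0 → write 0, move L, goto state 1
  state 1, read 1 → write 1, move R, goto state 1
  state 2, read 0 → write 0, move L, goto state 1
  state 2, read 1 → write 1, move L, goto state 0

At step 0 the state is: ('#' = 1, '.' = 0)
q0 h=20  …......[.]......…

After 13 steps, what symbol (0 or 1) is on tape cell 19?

k=0  q0 h=20  …......[.]......…
k=1  q2 h=19  …......[.]#.....…
k=2  q1 h=18  …......[.].#....…
k=3  q1 h=17  …......[.]..#...…
k=4  q1 h=16  …......[.]...#..…
k=5  q1 h=15  …......[.]....#.…
k=6  q1 h=14  …......[.].....#…
k=7  q1 h=13  …......[.]......…
k=8  q1 h=12  …......[.]......…
k=9  q1 h=11  …......[.]......…
k=10  q1 h=10  …......[.]......…
k=11  q1 h= 9  …......[.]......…
k=12  q1 h= 8  …......[.]......…
k=13  q1 h= 7  …......[.]......…

0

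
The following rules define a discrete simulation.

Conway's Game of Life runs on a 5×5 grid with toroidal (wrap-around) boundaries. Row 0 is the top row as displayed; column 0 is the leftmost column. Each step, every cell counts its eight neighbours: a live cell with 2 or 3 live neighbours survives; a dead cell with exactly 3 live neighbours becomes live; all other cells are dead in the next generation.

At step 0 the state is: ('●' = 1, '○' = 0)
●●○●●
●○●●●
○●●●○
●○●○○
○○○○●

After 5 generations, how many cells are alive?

step 0: ●●○●●
●○●●●
○●●●○
●○●○○
○○○○●
step 1: ○●○○○
○○○○○
○○○○○
●○●○●
○○●○○
step 2: ○○○○○
○○○○○
○○○○○
○●○●○
●○●●○
step 3: ○○○○○
○○○○○
○○○○○
○●○●●
○●●●●
step 4: ○○●●○
○○○○○
○○○○○
○●○○●
○●○○●
step 5: ○○●●○
○○○○○
○○○○○
○○○○○
○●○○●

4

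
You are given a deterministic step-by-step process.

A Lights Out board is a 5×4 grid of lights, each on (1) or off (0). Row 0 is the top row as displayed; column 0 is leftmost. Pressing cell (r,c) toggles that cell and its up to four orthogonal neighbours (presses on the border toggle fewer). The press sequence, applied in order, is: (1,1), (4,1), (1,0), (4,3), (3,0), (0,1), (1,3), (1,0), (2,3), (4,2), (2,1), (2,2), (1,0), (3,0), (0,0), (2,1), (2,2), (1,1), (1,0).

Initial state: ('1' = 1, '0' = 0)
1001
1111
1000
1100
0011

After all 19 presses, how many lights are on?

9

t=0: 1001
1111
1000
1100
0011
t=1: 1101
0001
1100
1100
0011
t=2: 1101
0001
1100
1000
1101
t=3: 0101
1101
0100
1000
1101
t=4: 0101
1101
0100
1001
1110
t=5: 0101
1101
1100
0101
0110
t=6: 1011
1001
1100
0101
0110
t=7: 1010
1010
1101
0101
0110
t=8: 0010
0110
0101
0101
0110
t=9: 0010
0111
0110
0100
0110
t=10: 0010
0111
0110
0110
0001
t=11: 0010
0011
1000
0010
0001
t=12: 0010
0001
1111
0000
0001
t=13: 1010
1101
0111
0000
0001
t=14: 1010
1101
1111
1100
1001
t=15: 0110
0101
1111
1100
1001
t=16: 0110
0001
0001
1000
1001
t=17: 0110
0011
0110
1010
1001
t=18: 0010
1101
0010
1010
1001
t=19: 1010
0001
1010
1010
1001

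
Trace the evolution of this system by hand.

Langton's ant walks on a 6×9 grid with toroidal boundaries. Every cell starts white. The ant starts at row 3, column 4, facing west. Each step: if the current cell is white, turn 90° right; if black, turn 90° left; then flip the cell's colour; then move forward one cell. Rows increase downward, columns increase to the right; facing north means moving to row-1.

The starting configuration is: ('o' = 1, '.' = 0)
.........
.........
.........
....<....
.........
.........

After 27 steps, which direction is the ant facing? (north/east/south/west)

south

step 0: .........
.........
.........
....<....
.........
.........
step 1: .........
.........
....^....
....o....
.........
.........
step 2: .........
.........
....o>...
....o....
.........
.........
step 3: .........
.........
....oo...
....ov...
.........
.........
step 4: .........
.........
....oo...
....<o...
.........
.........
step 5: .........
.........
....oo...
.....o...
....v....
.........
step 6: .........
.........
....oo...
.....o...
...<o....
.........
step 7: .........
.........
....oo...
...^.o...
...oo....
.........
step 8: .........
.........
....oo...
...o>o...
...oo....
.........
step 9: .........
.........
....oo...
...ooo...
...ov....
.........
step 10: .........
.........
....oo...
...ooo...
...o.>...
.........
step 11: .........
.........
....oo...
...ooo...
...o.o...
.....v...
step 12: .........
.........
....oo...
...ooo...
...o.o...
....<o...
step 13: .........
.........
....oo...
...ooo...
...o^o...
....oo...
step 14: .........
.........
....oo...
...ooo...
...oo>...
....oo...
step 15: .........
.........
....oo...
...oo^...
...oo....
....oo...
step 16: .........
.........
....oo...
...o<....
...oo....
....oo...
step 17: .........
.........
....oo...
...o.....
...ov....
....oo...
step 18: .........
.........
....oo...
...o.....
...o.>...
....oo...
step 19: .........
.........
....oo...
...o.....
...o.o...
....ov...
step 20: .........
.........
....oo...
...o.....
...o.o...
....o.>..
step 21: ......v..
.........
....oo...
...o.....
...o.o...
....o.o..
step 22: .....<o..
.........
....oo...
...o.....
...o.o...
....o.o..
step 23: .....oo..
.........
....oo...
...o.....
...o.o...
....o^o..
step 24: .....oo..
.........
....oo...
...o.....
...o.o...
....oo>..
step 25: .....oo..
.........
....oo...
...o.....
...o.o^..
....oo...
step 26: .....oo..
.........
....oo...
...o.....
...o.oo>.
....oo...
step 27: .....oo..
.........
....oo...
...o.....
...o.ooo.
....oo.v.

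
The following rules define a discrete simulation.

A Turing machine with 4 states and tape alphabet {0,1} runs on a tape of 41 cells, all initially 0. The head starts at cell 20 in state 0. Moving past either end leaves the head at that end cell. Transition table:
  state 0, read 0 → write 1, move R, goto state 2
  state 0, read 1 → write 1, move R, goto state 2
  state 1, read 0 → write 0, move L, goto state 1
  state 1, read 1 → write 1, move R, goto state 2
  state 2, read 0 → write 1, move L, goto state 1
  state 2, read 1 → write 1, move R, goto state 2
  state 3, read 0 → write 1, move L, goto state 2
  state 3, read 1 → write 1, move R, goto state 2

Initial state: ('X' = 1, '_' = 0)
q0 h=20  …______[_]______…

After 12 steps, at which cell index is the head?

t=0: q0 h=20  …______[_]______…
t=1: q2 h=21  …_____X[_]______…
t=2: q1 h=20  …______[X]X_____…
t=3: q2 h=21  …_____X[X]______…
t=4: q2 h=22  …____XX[_]______…
t=5: q1 h=21  …_____X[X]X_____…
t=6: q2 h=22  …____XX[X]______…
t=7: q2 h=23  …___XXX[_]______…
t=8: q1 h=22  …____XX[X]X_____…
t=9: q2 h=23  …___XXX[X]______…
t=10: q2 h=24  …__XXXX[_]______…
t=11: q1 h=23  …___XXX[X]X_____…
t=12: q2 h=24  …__XXXX[X]______…

24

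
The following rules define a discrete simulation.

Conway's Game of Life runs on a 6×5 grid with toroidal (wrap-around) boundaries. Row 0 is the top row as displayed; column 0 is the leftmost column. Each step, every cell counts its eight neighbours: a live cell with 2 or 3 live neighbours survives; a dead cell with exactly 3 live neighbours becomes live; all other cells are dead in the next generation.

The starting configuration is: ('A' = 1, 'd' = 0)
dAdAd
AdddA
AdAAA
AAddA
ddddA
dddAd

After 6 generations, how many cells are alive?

k=0  dAdAd
AdddA
AdAAA
AAddA
ddddA
dddAd
k=1  AdAAd
ddddd
ddAdd
dAAdd
dddAA
ddAAA
k=2  dAAdd
dAAAd
dAAdd
dAAdd
AAddA
AAddd
k=3  dddAd
AddAd
Adddd
dddAd
ddddA
ddddA
k=4  dddAd
ddddd
ddddd
ddddA
dddAA
dddAA
k=5  dddAA
ddddd
ddddd
dddAA
Adddd
ddAdd
k=6  dddAd
ddddd
ddddd
ddddA
dddAA
dddAA

6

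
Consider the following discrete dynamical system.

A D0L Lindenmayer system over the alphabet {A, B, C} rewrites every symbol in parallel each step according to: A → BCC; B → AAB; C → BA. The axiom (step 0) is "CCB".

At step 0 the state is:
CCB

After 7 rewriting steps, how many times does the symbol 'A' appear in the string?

t=0: CCB
t=1: BABAAAB
t=2: AABBCCAABBCCBCCBCCAAB
t=3: BCCBCCAABAABBABABCCBCCAABAABBABAAABBABAAABBABABCCBCCAAB
t=4: AABBABAAABBABABCCBCCAABBCCBCCAABAABBCCAABBCCAABBABAAABBABA…ABAABBCCAABBCCBCCBCCAABAABBCCAABBCCAABBABAAABBABABCCBCCAAB  (len 153)
t=5: BCCBCCAABAABBCCAABBCCBCCBCCAABAABBCCAABBCCAABBABAAABBABABC…ABAABBCCAABBCCBCCBCCAABAABBCCAABBCCAABBABAAABBABABCCBCCAAB  (len 415)
t=6: AABBABAAABBABABCCBCCAABBCCBCCAABAABBABABCCBCCAABAABBABAAAB…ABAABBCCAABBCCBCCBCCAABAABBCCAABBCCAABBABAAABBABABCCBCCAAB  (len 1137)
t=7: BCCBCCAABAABBCCAABBCCBCCBCCAABAABBCCAABBCCAABBABAAABBABABC…ABAABBCCAABBCCBCCBCCAABAABBCCAABBCCAABBABAAABBABABCCBCCAAB  (len 3103)

1138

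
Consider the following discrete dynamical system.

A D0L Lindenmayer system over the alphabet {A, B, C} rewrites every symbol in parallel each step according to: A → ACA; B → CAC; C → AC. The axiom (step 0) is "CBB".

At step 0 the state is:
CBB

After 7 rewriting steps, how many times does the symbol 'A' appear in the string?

1419

gen 0: CBB
gen 1: ACCACCAC
gen 2: ACAACACACAACACACAAC
gen 3: ACAACACAACAACACAACACAACACAACAACACAACACAACACAACAAC
gen 4: ACAACACAACAACACAACACAACAACACAACAACACAACACAACAACACAACACAACA…AACACAACAACACAACACAACAACACAACACAACAACACAACACAACAACACAACAAC  (len 128)
gen 5: ACAACACAACAACACAACACAACAACACAACAACACAACACAACAACACAACACAACA…AACACAACACAACAACACAACACAACAACACAACAACACAACACAACAACACAACAAC  (len 335)
gen 6: ACAACACAACAACACAACACAACAACACAACAACACAACACAACAACACAACACAACA…AACACAACACAACAACACAACACAACAACACAACAACACAACACAACAACACAACAAC  (len 877)
gen 7: ACAACACAACAACACAACACAACAACACAACAACACAACACAACAACACAACACAACA…AACACAACACAACAACACAACACAACAACACAACAACACAACACAACAACACAACAAC  (len 2296)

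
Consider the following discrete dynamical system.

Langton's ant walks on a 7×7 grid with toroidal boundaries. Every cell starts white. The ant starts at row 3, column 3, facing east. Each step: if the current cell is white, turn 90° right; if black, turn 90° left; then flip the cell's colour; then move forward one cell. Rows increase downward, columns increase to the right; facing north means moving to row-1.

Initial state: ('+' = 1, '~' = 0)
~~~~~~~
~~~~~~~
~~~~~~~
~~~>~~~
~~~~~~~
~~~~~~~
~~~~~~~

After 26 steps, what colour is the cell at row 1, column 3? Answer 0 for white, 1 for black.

0) ~~~~~~~
~~~~~~~
~~~~~~~
~~~>~~~
~~~~~~~
~~~~~~~
~~~~~~~
1) ~~~~~~~
~~~~~~~
~~~~~~~
~~~+~~~
~~~v~~~
~~~~~~~
~~~~~~~
2) ~~~~~~~
~~~~~~~
~~~~~~~
~~~+~~~
~~<+~~~
~~~~~~~
~~~~~~~
3) ~~~~~~~
~~~~~~~
~~~~~~~
~~^+~~~
~~++~~~
~~~~~~~
~~~~~~~
4) ~~~~~~~
~~~~~~~
~~~~~~~
~~+>~~~
~~++~~~
~~~~~~~
~~~~~~~
5) ~~~~~~~
~~~~~~~
~~~^~~~
~~+~~~~
~~++~~~
~~~~~~~
~~~~~~~
6) ~~~~~~~
~~~~~~~
~~~+>~~
~~+~~~~
~~++~~~
~~~~~~~
~~~~~~~
7) ~~~~~~~
~~~~~~~
~~~++~~
~~+~v~~
~~++~~~
~~~~~~~
~~~~~~~
8) ~~~~~~~
~~~~~~~
~~~++~~
~~+<+~~
~~++~~~
~~~~~~~
~~~~~~~
9) ~~~~~~~
~~~~~~~
~~~^+~~
~~+++~~
~~++~~~
~~~~~~~
~~~~~~~
10) ~~~~~~~
~~~~~~~
~~<~+~~
~~+++~~
~~++~~~
~~~~~~~
~~~~~~~
11) ~~~~~~~
~~^~~~~
~~+~+~~
~~+++~~
~~++~~~
~~~~~~~
~~~~~~~
12) ~~~~~~~
~~+>~~~
~~+~+~~
~~+++~~
~~++~~~
~~~~~~~
~~~~~~~
13) ~~~~~~~
~~++~~~
~~+v+~~
~~+++~~
~~++~~~
~~~~~~~
~~~~~~~
14) ~~~~~~~
~~++~~~
~~<++~~
~~+++~~
~~++~~~
~~~~~~~
~~~~~~~
15) ~~~~~~~
~~++~~~
~~~++~~
~~v++~~
~~++~~~
~~~~~~~
~~~~~~~
16) ~~~~~~~
~~++~~~
~~~++~~
~~~>+~~
~~++~~~
~~~~~~~
~~~~~~~
17) ~~~~~~~
~~++~~~
~~~^+~~
~~~~+~~
~~++~~~
~~~~~~~
~~~~~~~
18) ~~~~~~~
~~++~~~
~~<~+~~
~~~~+~~
~~++~~~
~~~~~~~
~~~~~~~
19) ~~~~~~~
~~^+~~~
~~+~+~~
~~~~+~~
~~++~~~
~~~~~~~
~~~~~~~
20) ~~~~~~~
~<~+~~~
~~+~+~~
~~~~+~~
~~++~~~
~~~~~~~
~~~~~~~
21) ~^~~~~~
~+~+~~~
~~+~+~~
~~~~+~~
~~++~~~
~~~~~~~
~~~~~~~
22) ~+>~~~~
~+~+~~~
~~+~+~~
~~~~+~~
~~++~~~
~~~~~~~
~~~~~~~
23) ~++~~~~
~+v+~~~
~~+~+~~
~~~~+~~
~~++~~~
~~~~~~~
~~~~~~~
24) ~++~~~~
~<++~~~
~~+~+~~
~~~~+~~
~~++~~~
~~~~~~~
~~~~~~~
25) ~++~~~~
~~++~~~
~v+~+~~
~~~~+~~
~~++~~~
~~~~~~~
~~~~~~~
26) ~++~~~~
~~++~~~
<++~+~~
~~~~+~~
~~++~~~
~~~~~~~
~~~~~~~

1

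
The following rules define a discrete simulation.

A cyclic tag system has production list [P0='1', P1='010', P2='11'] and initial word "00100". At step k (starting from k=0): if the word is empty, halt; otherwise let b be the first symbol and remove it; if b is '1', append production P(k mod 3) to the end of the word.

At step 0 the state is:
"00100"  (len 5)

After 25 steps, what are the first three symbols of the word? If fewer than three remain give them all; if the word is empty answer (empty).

101

step 0: "00100"  (len 5)
step 1: "0100"  (len 4)
step 2: "100"  (len 3)
step 3: "0011"  (len 4)
step 4: "011"  (len 3)
step 5: "11"  (len 2)
step 6: "111"  (len 3)
step 7: "111"  (len 3)
step 8: "11010"  (len 5)
step 9: "101011"  (len 6)
step 10: "010111"  (len 6)
step 11: "10111"  (len 5)
step 12: "011111"  (len 6)
step 13: "11111"  (len 5)
step 14: "1111010"  (len 7)
step 15: "11101011"  (len 8)
step 16: "11010111"  (len 8)
step 17: "1010111010"  (len 10)
step 18: "01011101011"  (len 11)
step 19: "1011101011"  (len 10)
step 20: "011101011010"  (len 12)
step 21: "11101011010"  (len 11)
step 22: "11010110101"  (len 11)
step 23: "1010110101010"  (len 13)
step 24: "01011010101011"  (len 14)
step 25: "1011010101011"  (len 13)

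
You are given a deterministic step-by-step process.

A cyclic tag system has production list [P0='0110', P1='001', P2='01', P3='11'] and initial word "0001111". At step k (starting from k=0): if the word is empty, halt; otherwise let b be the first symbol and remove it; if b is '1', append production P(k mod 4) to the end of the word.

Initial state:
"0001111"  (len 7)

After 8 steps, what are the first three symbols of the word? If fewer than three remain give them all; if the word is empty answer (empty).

101

[0] "0001111"  (len 7)
[1] "001111"  (len 6)
[2] "01111"  (len 5)
[3] "1111"  (len 4)
[4] "11111"  (len 5)
[5] "11110110"  (len 8)
[6] "1110110001"  (len 10)
[7] "11011000101"  (len 11)
[8] "101100010111"  (len 12)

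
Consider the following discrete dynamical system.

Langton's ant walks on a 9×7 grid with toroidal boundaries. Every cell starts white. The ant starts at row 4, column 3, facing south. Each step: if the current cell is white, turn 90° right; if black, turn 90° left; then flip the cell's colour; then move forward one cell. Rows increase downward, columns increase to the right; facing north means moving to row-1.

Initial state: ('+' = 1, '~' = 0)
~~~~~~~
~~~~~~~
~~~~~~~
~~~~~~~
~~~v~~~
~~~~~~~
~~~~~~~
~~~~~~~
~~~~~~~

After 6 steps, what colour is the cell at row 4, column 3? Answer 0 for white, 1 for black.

0

t=0: ~~~~~~~
~~~~~~~
~~~~~~~
~~~~~~~
~~~v~~~
~~~~~~~
~~~~~~~
~~~~~~~
~~~~~~~
t=1: ~~~~~~~
~~~~~~~
~~~~~~~
~~~~~~~
~~<+~~~
~~~~~~~
~~~~~~~
~~~~~~~
~~~~~~~
t=2: ~~~~~~~
~~~~~~~
~~~~~~~
~~^~~~~
~~++~~~
~~~~~~~
~~~~~~~
~~~~~~~
~~~~~~~
t=3: ~~~~~~~
~~~~~~~
~~~~~~~
~~+>~~~
~~++~~~
~~~~~~~
~~~~~~~
~~~~~~~
~~~~~~~
t=4: ~~~~~~~
~~~~~~~
~~~~~~~
~~++~~~
~~+v~~~
~~~~~~~
~~~~~~~
~~~~~~~
~~~~~~~
t=5: ~~~~~~~
~~~~~~~
~~~~~~~
~~++~~~
~~+~>~~
~~~~~~~
~~~~~~~
~~~~~~~
~~~~~~~
t=6: ~~~~~~~
~~~~~~~
~~~~~~~
~~++~~~
~~+~+~~
~~~~v~~
~~~~~~~
~~~~~~~
~~~~~~~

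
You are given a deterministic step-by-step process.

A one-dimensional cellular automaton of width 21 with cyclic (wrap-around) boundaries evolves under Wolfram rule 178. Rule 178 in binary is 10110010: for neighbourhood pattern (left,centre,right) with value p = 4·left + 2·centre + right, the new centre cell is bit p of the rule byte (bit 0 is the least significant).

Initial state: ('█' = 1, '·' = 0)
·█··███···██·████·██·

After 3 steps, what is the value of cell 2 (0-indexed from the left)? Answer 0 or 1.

step 0: ·█··███···██·████·██·
step 1: █·██·█·█·█··█·██·█··█
step 2: ·█··█·█·█·██·█··█·██·
step 3: █·██·█·█·█··█·██·█··█

1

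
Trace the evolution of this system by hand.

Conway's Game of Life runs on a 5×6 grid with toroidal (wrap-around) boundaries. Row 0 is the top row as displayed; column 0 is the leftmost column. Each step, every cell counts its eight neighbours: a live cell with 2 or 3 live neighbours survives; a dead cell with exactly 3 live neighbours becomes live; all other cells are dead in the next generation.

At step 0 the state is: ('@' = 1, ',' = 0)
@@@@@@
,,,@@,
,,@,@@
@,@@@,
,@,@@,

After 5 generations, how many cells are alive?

3

0) @@@@@@
,,,@@,
,,@,@@
@,@@@,
,@,@@,
1) @@,,,,
,,,,,,
,@@,,,
@,,,,,
,,,,,,
2) ,,,,,,
@,@,,,
,@,,,,
,@,,,,
@@,,,,
3) @,,,,,
,@,,,,
@@@,,,
,@@,,,
@@,,,,
4) @,,,,,
,,@,,,
@,,,,,
,,,,,,
@,@,,,
5) ,,,,,,
,@,,,,
,,,,,,
,@,,,,
,@,,,,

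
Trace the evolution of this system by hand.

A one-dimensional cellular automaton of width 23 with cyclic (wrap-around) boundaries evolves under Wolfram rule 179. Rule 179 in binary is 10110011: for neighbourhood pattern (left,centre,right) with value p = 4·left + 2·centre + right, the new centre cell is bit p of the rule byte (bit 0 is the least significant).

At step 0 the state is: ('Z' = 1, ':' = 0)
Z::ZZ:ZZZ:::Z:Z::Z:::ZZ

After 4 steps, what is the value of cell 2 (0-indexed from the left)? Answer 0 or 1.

0

k=0  Z::ZZ:ZZZ:::Z:Z::Z:::ZZ
k=1  :ZZ::Z:Z:ZZZ:Z:ZZ:ZZZ:Z
k=2  Z::ZZ:Z:Z:Z:Z:Z::Z:Z:Z:
k=3  :ZZ::Z:Z:Z:Z:Z:ZZ:Z:Z:Z
k=4  Z::ZZ:Z:Z:Z:Z:Z::Z:Z:Z:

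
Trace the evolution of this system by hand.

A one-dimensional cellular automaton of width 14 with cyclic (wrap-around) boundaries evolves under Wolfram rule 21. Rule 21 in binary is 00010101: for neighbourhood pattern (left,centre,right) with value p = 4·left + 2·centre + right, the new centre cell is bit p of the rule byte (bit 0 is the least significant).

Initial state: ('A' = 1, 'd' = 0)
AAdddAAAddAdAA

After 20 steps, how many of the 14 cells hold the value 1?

0) AAdddAAAddAdAA
1) ddAAddddAdAddd
2) AdddAAAdAdAAAA
3) dAAdddddAddddd
4) dddAAAAdAAAAAA
5) AAdddddddddddd
6) ddAAAAAAAAAAAd
7) AddddddddddddA
8) dAAAAAAAAAAAdd
9) ddddddddddddAA
10) AAAAAAAAAAAddd
11) dddddddddddAAd
12) AAAAAAAAAAdddA
13) ddddddddddAAdd
14) AAAAAAAAAdddAA
15) dddddddddAAddd
16) AAAAAAAAdddAAA
17) ddddddddAAdddd
18) AAAAAAAdddAAAA
19) dddddddAAddddd
20) AAAAAAdddAAAAA

11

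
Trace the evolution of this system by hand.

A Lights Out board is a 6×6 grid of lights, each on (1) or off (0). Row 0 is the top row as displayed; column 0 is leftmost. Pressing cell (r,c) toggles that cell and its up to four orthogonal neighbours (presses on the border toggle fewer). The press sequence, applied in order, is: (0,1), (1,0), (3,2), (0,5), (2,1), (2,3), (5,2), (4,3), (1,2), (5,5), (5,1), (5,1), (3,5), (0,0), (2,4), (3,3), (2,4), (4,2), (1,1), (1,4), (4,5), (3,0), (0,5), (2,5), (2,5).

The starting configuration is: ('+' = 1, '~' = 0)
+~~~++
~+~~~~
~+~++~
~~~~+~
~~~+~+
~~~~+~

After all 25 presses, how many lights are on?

18

[0] +~~~++
~+~~~~
~+~++~
~~~~+~
~~~+~+
~~~~+~
[1] ~++~++
~~~~~~
~+~++~
~~~~+~
~~~+~+
~~~~+~
[2] +++~++
++~~~~
++~++~
~~~~+~
~~~+~+
~~~~+~
[3] +++~++
++~~~~
+++++~
~++++~
~~++~+
~~~~+~
[4] +++~~~
++~~~+
+++++~
~++++~
~~++~+
~~~~+~
[5] +++~~~
+~~~~+
~~~++~
~~+++~
~~++~+
~~~~+~
[6] +++~~~
+~~+~+
~~+~~~
~~+~+~
~~++~+
~~~~+~
[7] +++~~~
+~~+~+
~~+~~~
~~+~+~
~~~+~+
~++++~
[8] +++~~~
+~~+~+
~~+~~~
~~+++~
~~+~++
~++~+~
[9] ++~~~~
+++~~+
~~~~~~
~~+++~
~~+~++
~++~+~
[10] ++~~~~
+++~~+
~~~~~~
~~+++~
~~+~+~
~++~~+
[11] ++~~~~
+++~~+
~~~~~~
~~+++~
~++~+~
+~~~~+
[12] ++~~~~
+++~~+
~~~~~~
~~+++~
~~+~+~
~++~~+
[13] ++~~~~
+++~~+
~~~~~+
~~++~+
~~+~++
~++~~+
[14] ~~~~~~
~++~~+
~~~~~+
~~++~+
~~+~++
~++~~+
[15] ~~~~~~
~++~++
~~~++~
~~++++
~~+~++
~++~~+
[16] ~~~~~~
~++~++
~~~~+~
~~~~~+
~~++++
~++~~+
[17] ~~~~~~
~++~~+
~~~+~+
~~~~++
~~++++
~++~~+
[18] ~~~~~~
~++~~+
~~~+~+
~~+~++
~+~~++
~+~~~+
[19] ~+~~~~
+~~~~+
~+~+~+
~~+~++
~+~~++
~+~~~+
[20] ~+~~+~
+~~++~
~+~+++
~~+~++
~+~~++
~+~~~+
[21] ~+~~+~
+~~++~
~+~+++
~~+~+~
~+~~~~
~+~~~~
[22] ~+~~+~
+~~++~
++~+++
+++~+~
++~~~~
~+~~~~
[23] ~+~~~+
+~~+++
++~+++
+++~+~
++~~~~
~+~~~~
[24] ~+~~~+
+~~++~
++~+~~
+++~++
++~~~~
~+~~~~
[25] ~+~~~+
+~~+++
++~+++
+++~+~
++~~~~
~+~~~~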